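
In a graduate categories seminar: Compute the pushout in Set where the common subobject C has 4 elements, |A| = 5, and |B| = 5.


The pushout A +_C B identifies the images of C in A and B.
|A +_C B| = |A| + |B| - |C| (for injections).
= 5 + 5 - 4 = 6

6


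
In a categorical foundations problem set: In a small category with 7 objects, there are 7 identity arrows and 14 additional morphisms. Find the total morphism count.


Each object has an identity morphism, giving 7 identities.
Adding the 14 non-identity morphisms:
Total = 7 + 14 = 21

21


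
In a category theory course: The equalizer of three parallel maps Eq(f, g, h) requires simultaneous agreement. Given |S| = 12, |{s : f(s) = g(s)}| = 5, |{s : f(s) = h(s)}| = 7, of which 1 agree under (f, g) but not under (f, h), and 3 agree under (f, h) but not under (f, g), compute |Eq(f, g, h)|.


Eq(f, g, h) is the triple-agreement set: points in S where all three
maps take the same value. Using inclusion-exclusion on the pairwise data:
Pair (f, g) agrees on 5 points; pair (f, h) on 7 points.
Points agreeing under (f, g) but not (f, h) = 1; under (f, h) but not (f, g) = 3.
Triple-agreement = agreement-in-(f, g) minus points that agree under (f, g) but not (f, h):
|Eq(f, g, h)| = 5 - 1 = 4
(cross-check via (f, h): 7 - 3 = 4.)

4


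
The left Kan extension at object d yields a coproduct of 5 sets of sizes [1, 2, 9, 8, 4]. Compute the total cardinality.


Pointwise, the left Kan extension (Lan_F H)(d) is the colimit, indexed
by the comma category (F downarrow d), of H composed with the
projection (F downarrow d) -> C. Here that colimit is given
as a coproduct (disjoint union) of sets, so its cardinality is the
sum of the sizes of the summands.
Coproduct of sets with sizes: 1 + 2 + 9 + 8 + 4
= 24

24


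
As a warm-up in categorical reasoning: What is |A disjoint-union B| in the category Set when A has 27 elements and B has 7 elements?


In Set, the coproduct A + B is the disjoint union.
|A + B| = |A| + |B| = 27 + 7 = 34

34


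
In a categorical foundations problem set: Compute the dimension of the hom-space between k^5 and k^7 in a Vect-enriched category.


In Vect-enriched categories, Hom(k^n, k^m) is the space of m x n matrices.
dim(Hom(k^5, k^7)) = 7 * 5 = 35

35


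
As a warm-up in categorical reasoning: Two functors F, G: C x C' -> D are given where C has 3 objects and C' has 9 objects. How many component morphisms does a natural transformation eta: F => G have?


A natural transformation eta: F => G assigns one component morphism per
object of the domain category.
The domain is the product category C x C', so
|Ob(C x C')| = |Ob(C)| * |Ob(C')| = 3 * 9 = 27.
Therefore eta has 27 component morphisms.

27


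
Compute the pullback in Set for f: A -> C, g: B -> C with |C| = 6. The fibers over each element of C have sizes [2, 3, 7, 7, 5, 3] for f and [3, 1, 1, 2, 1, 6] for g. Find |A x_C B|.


The pullback A x_C B consists of pairs (a, b) with f(a) = g(b).
For each element c in C, the fiber product has |f^-1(c)| * |g^-1(c)| elements.
Summing over C: 2 * 3 + 3 * 1 + 7 * 1 + 7 * 2 + 5 * 1 + 3 * 6
= 6 + 3 + 7 + 14 + 5 + 18 = 53

53


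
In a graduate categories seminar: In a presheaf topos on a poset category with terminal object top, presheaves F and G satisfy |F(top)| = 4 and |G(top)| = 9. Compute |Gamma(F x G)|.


Global sections of a presheaf on a poset with terminal top satisfy
Gamma(H) ~ H(top). Presheaves admit pointwise products, so
(F x G)(top) = F(top) x G(top) (Cartesian product).
|Gamma(F x G)| = |F(top)| * |G(top)| = 4 * 9 = 36.

36


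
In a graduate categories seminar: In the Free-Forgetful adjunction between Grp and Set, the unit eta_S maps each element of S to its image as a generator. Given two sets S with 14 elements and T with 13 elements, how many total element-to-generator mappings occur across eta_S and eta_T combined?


The unit eta_X: X -> U(F(X)) of the Free-Forgetful adjunction
maps each element of X to a generator of F(X). For X = S + T (disjoint
union in Set), |S + T| = |S| + |T|.
Total mappings = 14 + 13 = 27.

27


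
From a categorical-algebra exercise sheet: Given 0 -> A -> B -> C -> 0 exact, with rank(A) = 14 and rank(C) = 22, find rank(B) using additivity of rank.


For a short exact sequence 0 -> A -> B -> C -> 0,
rank is additive: rank(B) = rank(A) + rank(C).
rank(B) = 14 + 22 = 36

36


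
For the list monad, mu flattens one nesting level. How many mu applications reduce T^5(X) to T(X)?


Each application of mu: T^2 -> T removes one layer of nesting.
Starting at depth 5 (i.e., T^5(X)), we need to reach T(X).
Number of mu applications = 5 - 1 = 4

4


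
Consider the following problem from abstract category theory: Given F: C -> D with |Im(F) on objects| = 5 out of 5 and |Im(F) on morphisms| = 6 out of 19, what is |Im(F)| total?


The image of F consists of distinct objects and distinct morphisms.
|Im(F)| on objects = 5
|Im(F)| on morphisms = 6
Total image cardinality = 5 + 6 = 11

11


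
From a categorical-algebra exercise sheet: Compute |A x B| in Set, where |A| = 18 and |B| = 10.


In Set, the product A x B is the Cartesian product.
By the universal property, |A x B| = |A| * |B|.
|A x B| = 18 * 10 = 180

180


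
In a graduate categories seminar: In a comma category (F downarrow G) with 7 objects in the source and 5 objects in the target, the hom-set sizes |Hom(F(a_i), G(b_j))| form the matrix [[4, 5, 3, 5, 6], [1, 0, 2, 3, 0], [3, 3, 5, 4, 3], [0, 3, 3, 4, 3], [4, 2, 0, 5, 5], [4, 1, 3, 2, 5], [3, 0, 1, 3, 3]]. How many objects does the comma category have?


Objects of (F downarrow G) are triples (a, b, h: F(a)->G(b)).
The count equals the sum of all entries in the hom-matrix.
sum(row 0) = 23
sum(row 1) = 6
sum(row 2) = 18
sum(row 3) = 13
sum(row 4) = 16
sum(row 5) = 15
sum(row 6) = 10
Grand total = 101

101


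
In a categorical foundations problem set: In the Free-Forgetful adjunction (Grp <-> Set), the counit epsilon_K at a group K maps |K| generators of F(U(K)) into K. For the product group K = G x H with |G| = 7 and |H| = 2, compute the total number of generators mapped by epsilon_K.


The counit epsilon_K: F(U(K)) -> K of the Free-Forgetful adjunction
maps |K| generators of F(U(K)) into K. For K = G x H (the product group),
|G x H| = |G| * |H|.
Total generators mapped = 7 * 2 = 14.

14


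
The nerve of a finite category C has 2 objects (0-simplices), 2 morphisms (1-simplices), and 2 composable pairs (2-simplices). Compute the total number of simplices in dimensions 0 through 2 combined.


The 2-skeleton of the nerve N(C) consists of simplices in dimensions 0, 1, 2:
  |N(C)_0| = 2 (objects)
  |N(C)_1| = 2 (morphisms)
  |N(C)_2| = 2 (composable pairs)
Total = 2 + 2 + 2 = 6

6


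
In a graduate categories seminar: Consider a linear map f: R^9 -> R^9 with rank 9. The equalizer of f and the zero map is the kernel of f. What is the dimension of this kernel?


The equalizer of f and the zero map is ker(f).
By the rank-nullity theorem: dim(ker(f)) = dim(domain) - rank(f).
dim(ker(f)) = 9 - 9 = 0

0


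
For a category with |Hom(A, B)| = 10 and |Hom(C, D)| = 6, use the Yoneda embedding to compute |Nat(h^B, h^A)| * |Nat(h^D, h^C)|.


By the Yoneda lemma, Nat(h^B, h^A) is isomorphic to Hom(A, B),
so |Nat(h^B, h^A)| = |Hom(A, B)| and |Nat(h^D, h^C)| = |Hom(C, D)|.
|Hom(A, B)| = 10, |Hom(C, D)| = 6.
|Nat(h^B, h^A) x Nat(h^D, h^C)| = 10 * 6 = 60

60


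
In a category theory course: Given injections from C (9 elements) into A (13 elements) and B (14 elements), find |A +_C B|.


The pushout A +_C B identifies the images of C in A and B.
|A +_C B| = |A| + |B| - |C| (for injections).
= 13 + 14 - 9 = 18

18


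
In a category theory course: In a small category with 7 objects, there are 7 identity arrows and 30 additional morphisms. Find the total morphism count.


Each object has an identity morphism, giving 7 identities.
Adding the 30 non-identity morphisms:
Total = 7 + 30 = 37

37


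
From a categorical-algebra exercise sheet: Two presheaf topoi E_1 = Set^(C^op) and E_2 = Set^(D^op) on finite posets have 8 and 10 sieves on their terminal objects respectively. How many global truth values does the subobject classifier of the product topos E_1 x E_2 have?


In a product of presheaf topoi E_1 x E_2, the subobject classifier
is Omega = Omega_1 x Omega_2 (componentwise), so
|Omega(top)| = |Omega_1(top_1)| * |Omega_2(top_2)|.
= 8 * 10 = 80.

80


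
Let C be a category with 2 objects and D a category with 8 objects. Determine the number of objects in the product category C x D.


The product category C x D has objects that are pairs (c, d).
Number of pairs = |Ob(C)| * |Ob(D)| = 2 * 8 = 16

16


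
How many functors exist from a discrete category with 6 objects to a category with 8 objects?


A functor from a discrete category C to D is determined by
where each object maps. Each of the 6 objects of C can map
to any of the 8 objects of D independently.
Number of functors = 8^6 = 262144

262144


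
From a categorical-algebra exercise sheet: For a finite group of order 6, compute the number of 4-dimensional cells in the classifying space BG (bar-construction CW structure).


In the bar-construction CW model of BG, the n-cells are indexed by
n-tuples [g_1|...|g_n] of non-identity elements of G (degenerate
simplices with some g_i = e do not contribute cells), so there are
(|G| - 1)^n n-cells.
For dim = 4 with |G| = 6:
cells = (6 - 1)^4 = 5^4 = 625

625


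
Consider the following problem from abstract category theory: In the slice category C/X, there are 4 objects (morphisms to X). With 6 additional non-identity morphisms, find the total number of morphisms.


In the slice category C/X, objects are morphisms to X.
Identity morphisms: 4 (one per object of C/X).
Non-identity morphisms: 6.
Total = 4 + 6 = 10

10


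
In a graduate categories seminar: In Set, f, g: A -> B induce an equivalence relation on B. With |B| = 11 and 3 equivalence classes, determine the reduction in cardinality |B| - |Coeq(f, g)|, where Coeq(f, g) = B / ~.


The coequalizer Coeq(f, g) = B / ~ has one element per equivalence class.
|B| = 11, |Coeq(f, g)| = 3.
|B| - |Coeq(f, g)| = 11 - 3 = 8.

8


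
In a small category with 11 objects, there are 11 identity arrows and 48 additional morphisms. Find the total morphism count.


Each object has an identity morphism, giving 11 identities.
Adding the 48 non-identity morphisms:
Total = 11 + 48 = 59

59


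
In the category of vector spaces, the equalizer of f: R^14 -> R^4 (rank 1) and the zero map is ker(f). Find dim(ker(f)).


The equalizer of f and the zero map is ker(f).
By the rank-nullity theorem: dim(ker(f)) = dim(domain) - rank(f).
dim(ker(f)) = 14 - 1 = 13

13


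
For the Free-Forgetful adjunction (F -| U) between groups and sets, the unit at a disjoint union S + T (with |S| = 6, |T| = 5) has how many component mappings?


The unit eta_X: X -> U(F(X)) of the Free-Forgetful adjunction
maps each element of X to a generator of F(X). For X = S + T (disjoint
union in Set), |S + T| = |S| + |T|.
Total mappings = 6 + 5 = 11.

11


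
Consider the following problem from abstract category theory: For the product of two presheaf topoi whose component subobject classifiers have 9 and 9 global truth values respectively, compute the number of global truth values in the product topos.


In a product of presheaf topoi E_1 x E_2, the subobject classifier
is Omega = Omega_1 x Omega_2 (componentwise), so
|Omega(top)| = |Omega_1(top_1)| * |Omega_2(top_2)|.
= 9 * 9 = 81.

81


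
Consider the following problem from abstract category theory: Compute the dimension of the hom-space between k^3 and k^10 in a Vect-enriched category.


In Vect-enriched categories, Hom(k^n, k^m) is the space of m x n matrices.
dim(Hom(k^3, k^10)) = 10 * 3 = 30

30


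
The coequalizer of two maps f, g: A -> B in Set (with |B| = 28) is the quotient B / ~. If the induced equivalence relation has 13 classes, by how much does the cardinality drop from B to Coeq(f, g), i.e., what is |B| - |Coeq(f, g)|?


The coequalizer Coeq(f, g) = B / ~ has one element per equivalence class.
|B| = 28, |Coeq(f, g)| = 13.
|B| - |Coeq(f, g)| = 28 - 13 = 15.

15


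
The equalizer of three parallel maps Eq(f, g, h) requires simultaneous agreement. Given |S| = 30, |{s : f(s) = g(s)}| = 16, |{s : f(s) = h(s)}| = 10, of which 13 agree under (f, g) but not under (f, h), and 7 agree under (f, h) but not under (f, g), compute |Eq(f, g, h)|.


Eq(f, g, h) is the triple-agreement set: points in S where all three
maps take the same value. Using inclusion-exclusion on the pairwise data:
Pair (f, g) agrees on 16 points; pair (f, h) on 10 points.
Points agreeing under (f, g) but not (f, h) = 13; under (f, h) but not (f, g) = 7.
Triple-agreement = agreement-in-(f, g) minus points that agree under (f, g) but not (f, h):
|Eq(f, g, h)| = 16 - 13 = 3
(cross-check via (f, h): 10 - 7 = 3.)

3


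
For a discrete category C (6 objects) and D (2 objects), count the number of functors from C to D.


A functor from a discrete category C to D is determined by
where each object maps. Each of the 6 objects of C can map
to any of the 2 objects of D independently.
Number of functors = 2^6 = 64

64


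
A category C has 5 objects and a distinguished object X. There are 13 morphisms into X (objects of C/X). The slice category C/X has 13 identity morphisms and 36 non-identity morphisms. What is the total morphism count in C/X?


In the slice category C/X, objects are morphisms to X.
Identity morphisms: 13 (one per object of C/X).
Non-identity morphisms: 36.
Total = 13 + 36 = 49

49


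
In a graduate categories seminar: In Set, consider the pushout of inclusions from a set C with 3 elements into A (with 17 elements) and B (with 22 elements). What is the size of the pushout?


The pushout A +_C B identifies the images of C in A and B.
|A +_C B| = |A| + |B| - |C| (for injections).
= 17 + 22 - 3 = 36

36


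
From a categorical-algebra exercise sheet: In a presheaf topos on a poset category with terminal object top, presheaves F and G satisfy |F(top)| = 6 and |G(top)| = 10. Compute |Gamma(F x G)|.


Global sections of a presheaf on a poset with terminal top satisfy
Gamma(H) ~ H(top). Presheaves admit pointwise products, so
(F x G)(top) = F(top) x G(top) (Cartesian product).
|Gamma(F x G)| = |F(top)| * |G(top)| = 6 * 10 = 60.

60


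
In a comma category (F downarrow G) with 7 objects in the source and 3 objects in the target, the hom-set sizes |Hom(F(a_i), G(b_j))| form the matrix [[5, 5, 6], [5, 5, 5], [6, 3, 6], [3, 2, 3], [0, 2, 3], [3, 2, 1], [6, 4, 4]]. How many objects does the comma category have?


Objects of (F downarrow G) are triples (a, b, h: F(a)->G(b)).
The count equals the sum of all entries in the hom-matrix.
sum(row 0) = 16
sum(row 1) = 15
sum(row 2) = 15
sum(row 3) = 8
sum(row 4) = 5
sum(row 5) = 6
sum(row 6) = 14
Grand total = 79

79


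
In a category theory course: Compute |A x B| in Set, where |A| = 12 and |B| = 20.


In Set, the product A x B is the Cartesian product.
By the universal property, |A x B| = |A| * |B|.
|A x B| = 12 * 20 = 240

240


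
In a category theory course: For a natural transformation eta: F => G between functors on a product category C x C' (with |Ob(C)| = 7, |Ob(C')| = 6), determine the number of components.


A natural transformation eta: F => G assigns one component morphism per
object of the domain category.
The domain is the product category C x C', so
|Ob(C x C')| = |Ob(C)| * |Ob(C')| = 7 * 6 = 42.
Therefore eta has 42 component morphisms.

42


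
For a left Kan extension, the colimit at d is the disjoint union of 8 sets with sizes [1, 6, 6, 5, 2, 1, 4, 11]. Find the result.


Pointwise, the left Kan extension (Lan_F H)(d) is the colimit, indexed
by the comma category (F downarrow d), of H composed with the
projection (F downarrow d) -> C. Here that colimit is given
as a coproduct (disjoint union) of sets, so its cardinality is the
sum of the sizes of the summands.
Coproduct of sets with sizes: 1 + 6 + 6 + 5 + 2 + 1 + 4 + 11
= 36

36


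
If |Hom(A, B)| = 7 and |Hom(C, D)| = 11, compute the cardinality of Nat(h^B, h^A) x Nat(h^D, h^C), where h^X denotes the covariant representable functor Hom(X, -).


By the Yoneda lemma, Nat(h^B, h^A) is isomorphic to Hom(A, B),
so |Nat(h^B, h^A)| = |Hom(A, B)| and |Nat(h^D, h^C)| = |Hom(C, D)|.
|Hom(A, B)| = 7, |Hom(C, D)| = 11.
|Nat(h^B, h^A) x Nat(h^D, h^C)| = 7 * 11 = 77

77


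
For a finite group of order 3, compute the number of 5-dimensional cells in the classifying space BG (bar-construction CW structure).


In the bar-construction CW model of BG, the n-cells are indexed by
n-tuples [g_1|...|g_n] of non-identity elements of G (degenerate
simplices with some g_i = e do not contribute cells), so there are
(|G| - 1)^n n-cells.
For dim = 5 with |G| = 3:
cells = (3 - 1)^5 = 2^5 = 32

32


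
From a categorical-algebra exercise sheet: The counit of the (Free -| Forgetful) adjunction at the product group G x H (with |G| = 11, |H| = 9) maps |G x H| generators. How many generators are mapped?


The counit epsilon_K: F(U(K)) -> K of the Free-Forgetful adjunction
maps |K| generators of F(U(K)) into K. For K = G x H (the product group),
|G x H| = |G| * |H|.
Total generators mapped = 11 * 9 = 99.

99


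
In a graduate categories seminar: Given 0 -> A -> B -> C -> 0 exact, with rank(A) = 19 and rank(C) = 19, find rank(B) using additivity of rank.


For a short exact sequence 0 -> A -> B -> C -> 0,
rank is additive: rank(B) = rank(A) + rank(C).
rank(B) = 19 + 19 = 38

38


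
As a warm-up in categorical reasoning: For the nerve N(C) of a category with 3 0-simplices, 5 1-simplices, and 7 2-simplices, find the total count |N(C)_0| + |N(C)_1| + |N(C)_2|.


The 2-skeleton of the nerve N(C) consists of simplices in dimensions 0, 1, 2:
  |N(C)_0| = 3 (objects)
  |N(C)_1| = 5 (morphisms)
  |N(C)_2| = 7 (composable pairs)
Total = 3 + 5 + 7 = 15

15


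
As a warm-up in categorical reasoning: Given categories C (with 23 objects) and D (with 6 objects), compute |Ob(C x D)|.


The product category C x D has objects that are pairs (c, d).
Number of pairs = |Ob(C)| * |Ob(D)| = 23 * 6 = 138

138


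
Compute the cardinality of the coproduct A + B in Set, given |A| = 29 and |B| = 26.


In Set, the coproduct A + B is the disjoint union.
|A + B| = |A| + |B| = 29 + 26 = 55

55


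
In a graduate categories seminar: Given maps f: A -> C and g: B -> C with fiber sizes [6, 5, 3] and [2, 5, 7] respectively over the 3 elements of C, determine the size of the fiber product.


The pullback A x_C B consists of pairs (a, b) with f(a) = g(b).
For each element c in C, the fiber product has |f^-1(c)| * |g^-1(c)| elements.
Summing over C: 6 * 2 + 5 * 5 + 3 * 7
= 12 + 25 + 21 = 58

58


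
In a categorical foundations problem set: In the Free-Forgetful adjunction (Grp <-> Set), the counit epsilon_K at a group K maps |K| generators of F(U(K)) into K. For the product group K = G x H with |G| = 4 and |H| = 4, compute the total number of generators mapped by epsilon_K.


The counit epsilon_K: F(U(K)) -> K of the Free-Forgetful adjunction
maps |K| generators of F(U(K)) into K. For K = G x H (the product group),
|G x H| = |G| * |H|.
Total generators mapped = 4 * 4 = 16.

16


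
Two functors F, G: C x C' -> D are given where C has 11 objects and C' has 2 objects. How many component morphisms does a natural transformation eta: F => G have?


A natural transformation eta: F => G assigns one component morphism per
object of the domain category.
The domain is the product category C x C', so
|Ob(C x C')| = |Ob(C)| * |Ob(C')| = 11 * 2 = 22.
Therefore eta has 22 component morphisms.

22


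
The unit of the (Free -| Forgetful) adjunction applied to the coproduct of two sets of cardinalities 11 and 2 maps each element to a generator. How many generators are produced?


The unit eta_X: X -> U(F(X)) of the Free-Forgetful adjunction
maps each element of X to a generator of F(X). For X = S + T (disjoint
union in Set), |S + T| = |S| + |T|.
Total mappings = 11 + 2 = 13.

13


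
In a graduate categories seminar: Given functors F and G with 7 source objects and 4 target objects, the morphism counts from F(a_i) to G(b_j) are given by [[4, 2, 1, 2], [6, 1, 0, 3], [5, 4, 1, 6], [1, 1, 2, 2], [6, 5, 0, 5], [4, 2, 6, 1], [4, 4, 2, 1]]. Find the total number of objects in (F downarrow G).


Objects of (F downarrow G) are triples (a, b, h: F(a)->G(b)).
The count equals the sum of all entries in the hom-matrix.
sum(row 0) = 9
sum(row 1) = 10
sum(row 2) = 16
sum(row 3) = 6
sum(row 4) = 16
sum(row 5) = 13
sum(row 6) = 11
Grand total = 81

81


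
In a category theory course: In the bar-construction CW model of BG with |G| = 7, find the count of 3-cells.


In the bar-construction CW model of BG, the n-cells are indexed by
n-tuples [g_1|...|g_n] of non-identity elements of G (degenerate
simplices with some g_i = e do not contribute cells), so there are
(|G| - 1)^n n-cells.
For dim = 3 with |G| = 7:
cells = (7 - 1)^3 = 6^3 = 216

216


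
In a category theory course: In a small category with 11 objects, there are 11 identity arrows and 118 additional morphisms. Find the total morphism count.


Each object has an identity morphism, giving 11 identities.
Adding the 118 non-identity morphisms:
Total = 11 + 118 = 129

129


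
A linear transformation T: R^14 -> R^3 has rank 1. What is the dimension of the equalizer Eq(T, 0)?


The equalizer of f and the zero map is ker(f).
By the rank-nullity theorem: dim(ker(f)) = dim(domain) - rank(f).
dim(ker(f)) = 14 - 1 = 13

13


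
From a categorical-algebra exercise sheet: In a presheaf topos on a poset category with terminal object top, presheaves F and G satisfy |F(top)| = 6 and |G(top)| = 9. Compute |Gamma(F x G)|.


Global sections of a presheaf on a poset with terminal top satisfy
Gamma(H) ~ H(top). Presheaves admit pointwise products, so
(F x G)(top) = F(top) x G(top) (Cartesian product).
|Gamma(F x G)| = |F(top)| * |G(top)| = 6 * 9 = 54.

54


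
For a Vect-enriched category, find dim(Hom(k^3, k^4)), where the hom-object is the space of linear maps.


In Vect-enriched categories, Hom(k^n, k^m) is the space of m x n matrices.
dim(Hom(k^3, k^4)) = 4 * 3 = 12

12


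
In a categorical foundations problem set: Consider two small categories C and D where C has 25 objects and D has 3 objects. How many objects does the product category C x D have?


The product category C x D has objects that are pairs (c, d).
Number of pairs = |Ob(C)| * |Ob(D)| = 25 * 3 = 75

75


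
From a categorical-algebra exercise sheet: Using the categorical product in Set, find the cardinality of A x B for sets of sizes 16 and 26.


In Set, the product A x B is the Cartesian product.
By the universal property, |A x B| = |A| * |B|.
|A x B| = 16 * 26 = 416

416


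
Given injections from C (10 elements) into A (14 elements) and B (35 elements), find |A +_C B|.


The pushout A +_C B identifies the images of C in A and B.
|A +_C B| = |A| + |B| - |C| (for injections).
= 14 + 35 - 10 = 39

39


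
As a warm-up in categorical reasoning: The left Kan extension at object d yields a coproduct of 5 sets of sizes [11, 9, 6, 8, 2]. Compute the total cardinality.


Pointwise, the left Kan extension (Lan_F H)(d) is the colimit, indexed
by the comma category (F downarrow d), of H composed with the
projection (F downarrow d) -> C. Here that colimit is given
as a coproduct (disjoint union) of sets, so its cardinality is the
sum of the sizes of the summands.
Coproduct of sets with sizes: 11 + 9 + 6 + 8 + 2
= 36

36


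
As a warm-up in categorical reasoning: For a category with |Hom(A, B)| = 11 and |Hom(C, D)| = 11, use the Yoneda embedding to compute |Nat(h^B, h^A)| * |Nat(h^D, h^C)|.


By the Yoneda lemma, Nat(h^B, h^A) is isomorphic to Hom(A, B),
so |Nat(h^B, h^A)| = |Hom(A, B)| and |Nat(h^D, h^C)| = |Hom(C, D)|.
|Hom(A, B)| = 11, |Hom(C, D)| = 11.
|Nat(h^B, h^A) x Nat(h^D, h^C)| = 11 * 11 = 121

121


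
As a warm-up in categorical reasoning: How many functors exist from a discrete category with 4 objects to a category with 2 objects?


A functor from a discrete category C to D is determined by
where each object maps. Each of the 4 objects of C can map
to any of the 2 objects of D independently.
Number of functors = 2^4 = 16

16


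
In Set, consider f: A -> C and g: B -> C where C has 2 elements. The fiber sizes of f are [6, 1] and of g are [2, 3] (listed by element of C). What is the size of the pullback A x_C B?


The pullback A x_C B consists of pairs (a, b) with f(a) = g(b).
For each element c in C, the fiber product has |f^-1(c)| * |g^-1(c)| elements.
Summing over C: 6 * 2 + 1 * 3
= 12 + 3 = 15

15


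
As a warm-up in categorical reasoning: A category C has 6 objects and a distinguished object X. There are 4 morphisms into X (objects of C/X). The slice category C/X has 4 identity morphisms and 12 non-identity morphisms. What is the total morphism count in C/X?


In the slice category C/X, objects are morphisms to X.
Identity morphisms: 4 (one per object of C/X).
Non-identity morphisms: 12.
Total = 4 + 12 = 16

16


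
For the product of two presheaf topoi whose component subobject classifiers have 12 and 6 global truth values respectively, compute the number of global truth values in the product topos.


In a product of presheaf topoi E_1 x E_2, the subobject classifier
is Omega = Omega_1 x Omega_2 (componentwise), so
|Omega(top)| = |Omega_1(top_1)| * |Omega_2(top_2)|.
= 12 * 6 = 72.

72


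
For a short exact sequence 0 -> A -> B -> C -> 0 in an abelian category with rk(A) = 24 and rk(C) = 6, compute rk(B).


For a short exact sequence 0 -> A -> B -> C -> 0,
rank is additive: rank(B) = rank(A) + rank(C).
rank(B) = 24 + 6 = 30

30


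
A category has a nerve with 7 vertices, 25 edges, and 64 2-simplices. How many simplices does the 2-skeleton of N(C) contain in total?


The 2-skeleton of the nerve N(C) consists of simplices in dimensions 0, 1, 2:
  |N(C)_0| = 7 (objects)
  |N(C)_1| = 25 (morphisms)
  |N(C)_2| = 64 (composable pairs)
Total = 7 + 25 + 64 = 96

96


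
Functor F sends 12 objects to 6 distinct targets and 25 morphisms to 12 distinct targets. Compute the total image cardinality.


The image of F consists of distinct objects and distinct morphisms.
|Im(F)| on objects = 6
|Im(F)| on morphisms = 12
Total image cardinality = 6 + 12 = 18

18


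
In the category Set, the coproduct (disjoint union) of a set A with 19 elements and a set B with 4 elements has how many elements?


In Set, the coproduct A + B is the disjoint union.
|A + B| = |A| + |B| = 19 + 4 = 23

23


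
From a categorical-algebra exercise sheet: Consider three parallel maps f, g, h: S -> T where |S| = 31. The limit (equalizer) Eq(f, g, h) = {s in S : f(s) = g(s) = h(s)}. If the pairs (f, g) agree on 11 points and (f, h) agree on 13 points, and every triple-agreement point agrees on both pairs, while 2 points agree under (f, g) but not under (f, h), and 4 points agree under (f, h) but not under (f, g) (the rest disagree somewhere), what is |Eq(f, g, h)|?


Eq(f, g, h) is the triple-agreement set: points in S where all three
maps take the same value. Using inclusion-exclusion on the pairwise data:
Pair (f, g) agrees on 11 points; pair (f, h) on 13 points.
Points agreeing under (f, g) but not (f, h) = 2; under (f, h) but not (f, g) = 4.
Triple-agreement = agreement-in-(f, g) minus points that agree under (f, g) but not (f, h):
|Eq(f, g, h)| = 11 - 2 = 9
(cross-check via (f, h): 13 - 4 = 9.)

9


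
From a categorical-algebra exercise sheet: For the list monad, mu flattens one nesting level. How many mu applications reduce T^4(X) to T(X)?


Each application of mu: T^2 -> T removes one layer of nesting.
Starting at depth 4 (i.e., T^4(X)), we need to reach T(X).
Number of mu applications = 4 - 1 = 3

3


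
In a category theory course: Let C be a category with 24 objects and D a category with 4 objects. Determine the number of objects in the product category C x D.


The product category C x D has objects that are pairs (c, d).
Number of pairs = |Ob(C)| * |Ob(D)| = 24 * 4 = 96

96


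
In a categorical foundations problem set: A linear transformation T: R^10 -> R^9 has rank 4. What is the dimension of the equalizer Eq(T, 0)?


The equalizer of f and the zero map is ker(f).
By the rank-nullity theorem: dim(ker(f)) = dim(domain) - rank(f).
dim(ker(f)) = 10 - 4 = 6

6


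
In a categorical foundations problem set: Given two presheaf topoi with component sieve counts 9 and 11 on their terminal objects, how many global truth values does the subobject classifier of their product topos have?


In a product of presheaf topoi E_1 x E_2, the subobject classifier
is Omega = Omega_1 x Omega_2 (componentwise), so
|Omega(top)| = |Omega_1(top_1)| * |Omega_2(top_2)|.
= 9 * 11 = 99.

99


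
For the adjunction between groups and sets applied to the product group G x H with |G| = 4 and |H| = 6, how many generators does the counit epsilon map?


The counit epsilon_K: F(U(K)) -> K of the Free-Forgetful adjunction
maps |K| generators of F(U(K)) into K. For K = G x H (the product group),
|G x H| = |G| * |H|.
Total generators mapped = 4 * 6 = 24.

24


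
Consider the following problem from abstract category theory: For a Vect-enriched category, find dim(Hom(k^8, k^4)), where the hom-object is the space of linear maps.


In Vect-enriched categories, Hom(k^n, k^m) is the space of m x n matrices.
dim(Hom(k^8, k^4)) = 4 * 8 = 32

32


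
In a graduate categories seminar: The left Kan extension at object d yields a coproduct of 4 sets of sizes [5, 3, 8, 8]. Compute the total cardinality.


Pointwise, the left Kan extension (Lan_F H)(d) is the colimit, indexed
by the comma category (F downarrow d), of H composed with the
projection (F downarrow d) -> C. Here that colimit is given
as a coproduct (disjoint union) of sets, so its cardinality is the
sum of the sizes of the summands.
Coproduct of sets with sizes: 5 + 3 + 8 + 8
= 24

24


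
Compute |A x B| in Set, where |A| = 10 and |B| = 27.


In Set, the product A x B is the Cartesian product.
By the universal property, |A x B| = |A| * |B|.
|A x B| = 10 * 27 = 270

270


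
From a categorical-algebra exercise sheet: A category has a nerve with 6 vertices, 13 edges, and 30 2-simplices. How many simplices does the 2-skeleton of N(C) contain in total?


The 2-skeleton of the nerve N(C) consists of simplices in dimensions 0, 1, 2:
  |N(C)_0| = 6 (objects)
  |N(C)_1| = 13 (morphisms)
  |N(C)_2| = 30 (composable pairs)
Total = 6 + 13 + 30 = 49

49


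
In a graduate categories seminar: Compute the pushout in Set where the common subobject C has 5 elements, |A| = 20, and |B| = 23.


The pushout A +_C B identifies the images of C in A and B.
|A +_C B| = |A| + |B| - |C| (for injections).
= 20 + 23 - 5 = 38

38


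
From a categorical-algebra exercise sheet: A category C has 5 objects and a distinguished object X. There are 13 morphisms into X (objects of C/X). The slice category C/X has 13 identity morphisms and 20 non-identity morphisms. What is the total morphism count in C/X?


In the slice category C/X, objects are morphisms to X.
Identity morphisms: 13 (one per object of C/X).
Non-identity morphisms: 20.
Total = 13 + 20 = 33

33


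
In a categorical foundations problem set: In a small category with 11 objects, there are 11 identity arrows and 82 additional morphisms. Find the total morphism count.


Each object has an identity morphism, giving 11 identities.
Adding the 82 non-identity morphisms:
Total = 11 + 82 = 93

93


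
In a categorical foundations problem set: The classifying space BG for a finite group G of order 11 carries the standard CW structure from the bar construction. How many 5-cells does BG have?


In the bar-construction CW model of BG, the n-cells are indexed by
n-tuples [g_1|...|g_n] of non-identity elements of G (degenerate
simplices with some g_i = e do not contribute cells), so there are
(|G| - 1)^n n-cells.
For dim = 5 with |G| = 11:
cells = (11 - 1)^5 = 10^5 = 100000

100000


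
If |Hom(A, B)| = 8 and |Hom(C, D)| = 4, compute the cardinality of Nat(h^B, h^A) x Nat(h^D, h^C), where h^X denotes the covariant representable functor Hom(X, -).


By the Yoneda lemma, Nat(h^B, h^A) is isomorphic to Hom(A, B),
so |Nat(h^B, h^A)| = |Hom(A, B)| and |Nat(h^D, h^C)| = |Hom(C, D)|.
|Hom(A, B)| = 8, |Hom(C, D)| = 4.
|Nat(h^B, h^A) x Nat(h^D, h^C)| = 8 * 4 = 32

32


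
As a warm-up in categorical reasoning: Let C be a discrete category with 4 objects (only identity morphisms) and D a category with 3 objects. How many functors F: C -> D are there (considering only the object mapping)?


A functor from a discrete category C to D is determined by
where each object maps. Each of the 4 objects of C can map
to any of the 3 objects of D independently.
Number of functors = 3^4 = 81

81


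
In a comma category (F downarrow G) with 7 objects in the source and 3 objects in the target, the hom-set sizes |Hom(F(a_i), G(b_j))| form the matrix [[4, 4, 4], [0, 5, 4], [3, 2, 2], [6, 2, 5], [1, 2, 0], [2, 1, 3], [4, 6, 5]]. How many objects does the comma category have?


Objects of (F downarrow G) are triples (a, b, h: F(a)->G(b)).
The count equals the sum of all entries in the hom-matrix.
sum(row 0) = 12
sum(row 1) = 9
sum(row 2) = 7
sum(row 3) = 13
sum(row 4) = 3
sum(row 5) = 6
sum(row 6) = 15
Grand total = 65

65


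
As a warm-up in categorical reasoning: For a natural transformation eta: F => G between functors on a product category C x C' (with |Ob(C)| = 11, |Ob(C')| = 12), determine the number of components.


A natural transformation eta: F => G assigns one component morphism per
object of the domain category.
The domain is the product category C x C', so
|Ob(C x C')| = |Ob(C)| * |Ob(C')| = 11 * 12 = 132.
Therefore eta has 132 component morphisms.

132


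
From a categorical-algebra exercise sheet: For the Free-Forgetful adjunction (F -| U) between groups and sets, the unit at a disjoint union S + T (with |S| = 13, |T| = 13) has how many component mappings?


The unit eta_X: X -> U(F(X)) of the Free-Forgetful adjunction
maps each element of X to a generator of F(X). For X = S + T (disjoint
union in Set), |S + T| = |S| + |T|.
Total mappings = 13 + 13 = 26.

26


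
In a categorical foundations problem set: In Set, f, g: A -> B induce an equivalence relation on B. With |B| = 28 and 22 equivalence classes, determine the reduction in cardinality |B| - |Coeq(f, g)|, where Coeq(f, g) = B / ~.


The coequalizer Coeq(f, g) = B / ~ has one element per equivalence class.
|B| = 28, |Coeq(f, g)| = 22.
|B| - |Coeq(f, g)| = 28 - 22 = 6.

6


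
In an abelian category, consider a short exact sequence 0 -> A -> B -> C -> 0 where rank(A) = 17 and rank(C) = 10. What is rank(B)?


For a short exact sequence 0 -> A -> B -> C -> 0,
rank is additive: rank(B) = rank(A) + rank(C).
rank(B) = 17 + 10 = 27

27


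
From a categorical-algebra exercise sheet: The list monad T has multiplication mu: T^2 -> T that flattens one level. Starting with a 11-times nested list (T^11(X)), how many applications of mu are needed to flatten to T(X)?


Each application of mu: T^2 -> T removes one layer of nesting.
Starting at depth 11 (i.e., T^11(X)), we need to reach T(X).
Number of mu applications = 11 - 1 = 10

10


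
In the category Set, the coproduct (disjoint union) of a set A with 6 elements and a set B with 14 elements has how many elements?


In Set, the coproduct A + B is the disjoint union.
|A + B| = |A| + |B| = 6 + 14 = 20

20


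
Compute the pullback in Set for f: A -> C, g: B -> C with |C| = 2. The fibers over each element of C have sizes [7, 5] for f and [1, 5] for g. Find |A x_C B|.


The pullback A x_C B consists of pairs (a, b) with f(a) = g(b).
For each element c in C, the fiber product has |f^-1(c)| * |g^-1(c)| elements.
Summing over C: 7 * 1 + 5 * 5
= 7 + 25 = 32

32


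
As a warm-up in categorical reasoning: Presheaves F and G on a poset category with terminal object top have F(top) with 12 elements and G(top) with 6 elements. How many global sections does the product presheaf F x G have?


Global sections of a presheaf on a poset with terminal top satisfy
Gamma(H) ~ H(top). Presheaves admit pointwise products, so
(F x G)(top) = F(top) x G(top) (Cartesian product).
|Gamma(F x G)| = |F(top)| * |G(top)| = 12 * 6 = 72.

72


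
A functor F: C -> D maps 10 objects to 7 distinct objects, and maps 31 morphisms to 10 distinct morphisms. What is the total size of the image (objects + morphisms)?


The image of F consists of distinct objects and distinct morphisms.
|Im(F)| on objects = 7
|Im(F)| on morphisms = 10
Total image cardinality = 7 + 10 = 17

17


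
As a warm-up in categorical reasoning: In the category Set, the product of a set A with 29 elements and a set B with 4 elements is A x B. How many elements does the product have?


In Set, the product A x B is the Cartesian product.
By the universal property, |A x B| = |A| * |B|.
|A x B| = 29 * 4 = 116

116


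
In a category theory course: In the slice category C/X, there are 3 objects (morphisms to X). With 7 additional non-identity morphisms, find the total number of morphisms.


In the slice category C/X, objects are morphisms to X.
Identity morphisms: 3 (one per object of C/X).
Non-identity morphisms: 7.
Total = 3 + 7 = 10

10


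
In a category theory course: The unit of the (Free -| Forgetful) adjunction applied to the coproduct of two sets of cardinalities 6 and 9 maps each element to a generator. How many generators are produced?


The unit eta_X: X -> U(F(X)) of the Free-Forgetful adjunction
maps each element of X to a generator of F(X). For X = S + T (disjoint
union in Set), |S + T| = |S| + |T|.
Total mappings = 6 + 9 = 15.

15


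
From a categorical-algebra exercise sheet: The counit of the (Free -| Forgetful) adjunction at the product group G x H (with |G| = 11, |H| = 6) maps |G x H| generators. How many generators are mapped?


The counit epsilon_K: F(U(K)) -> K of the Free-Forgetful adjunction
maps |K| generators of F(U(K)) into K. For K = G x H (the product group),
|G x H| = |G| * |H|.
Total generators mapped = 11 * 6 = 66.

66


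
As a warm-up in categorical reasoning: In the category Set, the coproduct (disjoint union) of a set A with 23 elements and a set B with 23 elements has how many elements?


In Set, the coproduct A + B is the disjoint union.
|A + B| = |A| + |B| = 23 + 23 = 46

46


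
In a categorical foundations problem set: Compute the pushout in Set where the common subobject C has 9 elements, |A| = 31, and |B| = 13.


The pushout A +_C B identifies the images of C in A and B.
|A +_C B| = |A| + |B| - |C| (for injections).
= 31 + 13 - 9 = 35

35


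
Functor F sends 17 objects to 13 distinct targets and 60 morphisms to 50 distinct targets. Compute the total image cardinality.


The image of F consists of distinct objects and distinct morphisms.
|Im(F)| on objects = 13
|Im(F)| on morphisms = 50
Total image cardinality = 13 + 50 = 63

63


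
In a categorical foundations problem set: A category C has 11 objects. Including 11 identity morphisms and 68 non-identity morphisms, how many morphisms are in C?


Each object has an identity morphism, giving 11 identities.
Adding the 68 non-identity morphisms:
Total = 11 + 68 = 79

79


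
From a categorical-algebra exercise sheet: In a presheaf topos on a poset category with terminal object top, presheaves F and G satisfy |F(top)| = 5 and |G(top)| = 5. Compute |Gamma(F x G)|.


Global sections of a presheaf on a poset with terminal top satisfy
Gamma(H) ~ H(top). Presheaves admit pointwise products, so
(F x G)(top) = F(top) x G(top) (Cartesian product).
|Gamma(F x G)| = |F(top)| * |G(top)| = 5 * 5 = 25.

25
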